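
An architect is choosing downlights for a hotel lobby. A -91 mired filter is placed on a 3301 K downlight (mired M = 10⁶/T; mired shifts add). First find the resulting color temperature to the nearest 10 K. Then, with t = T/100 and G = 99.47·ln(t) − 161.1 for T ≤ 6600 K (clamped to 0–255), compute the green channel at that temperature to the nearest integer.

M_in = 10⁶/3301 = 302.94; M_out = 302.94 + (-91) = 211.94.
T_out = 10⁶/211.94 = 4718.3 K → 4720 K; t = 47.2.
G = 99.47·ln 47.2 − 161.1 = 99.47·3.8544 − 161.1 = 222.297.
Rounded: 222.

222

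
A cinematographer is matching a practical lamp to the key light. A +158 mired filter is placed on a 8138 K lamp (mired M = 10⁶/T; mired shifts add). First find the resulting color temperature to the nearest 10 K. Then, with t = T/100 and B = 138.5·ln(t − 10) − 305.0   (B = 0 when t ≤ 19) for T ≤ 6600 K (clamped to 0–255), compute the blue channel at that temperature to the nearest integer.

144

M_in = 10⁶/8138 = 122.88; M_out = 122.88 + (+158) = 280.88.
T_out = 10⁶/280.88 = 3560.2 K → 3560 K; t = 35.6.
B = 138.5·ln(35.6 − 10) − 305.0 = 138.5·ln 25.6 − 305.0 = 138.5·3.2426 − 305.0 = 144.099.
Rounded: 144.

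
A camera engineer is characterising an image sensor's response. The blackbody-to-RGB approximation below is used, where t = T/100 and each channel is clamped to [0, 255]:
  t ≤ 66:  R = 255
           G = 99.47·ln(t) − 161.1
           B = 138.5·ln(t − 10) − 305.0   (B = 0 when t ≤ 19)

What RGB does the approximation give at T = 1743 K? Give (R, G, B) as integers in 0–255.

(255, 123, 0)

t = 1743/100 = 17.43; the t ≤ 66 branch applies.
R = 255 by definition for t ≤ 66.
G = 99.47·ln 17.43 − 161.1 = 99.47·2.8582 − 161.1 = 123.204.
t = 17.43 ≤ 19, so B = 0.
Rounded: (255, 123, 0).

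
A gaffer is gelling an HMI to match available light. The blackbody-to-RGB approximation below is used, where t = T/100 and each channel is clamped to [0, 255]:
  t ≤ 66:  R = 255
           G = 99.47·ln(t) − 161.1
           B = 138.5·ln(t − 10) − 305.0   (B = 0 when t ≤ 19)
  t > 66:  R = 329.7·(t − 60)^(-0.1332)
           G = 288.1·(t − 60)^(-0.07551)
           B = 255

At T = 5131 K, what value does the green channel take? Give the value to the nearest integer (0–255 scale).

t = 5131/100 = 51.31; the t ≤ 66 branch applies.
G = 99.47·ln 51.31 − 161.1 = 99.47·3.9379 − 161.1 = 230.601.
Rounded: 231.

231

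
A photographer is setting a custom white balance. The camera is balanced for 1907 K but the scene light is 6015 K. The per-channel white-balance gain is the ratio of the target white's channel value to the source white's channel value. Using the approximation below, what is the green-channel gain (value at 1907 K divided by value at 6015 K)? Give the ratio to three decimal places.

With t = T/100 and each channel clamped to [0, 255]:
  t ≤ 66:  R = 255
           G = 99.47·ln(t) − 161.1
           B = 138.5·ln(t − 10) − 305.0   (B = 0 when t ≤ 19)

0.536

At 6015 K (t = 60.15):
  G = 99.47·ln 60.15 − 161.1 = 99.47·4.0968 − 161.1 = 246.413.
At 1907 K (t = 19.07):
  G = 99.47·ln 19.07 − 161.1 = 99.47·2.9481 − 161.1 = 132.149.
Gain = 132.149 / 246.413 = 0.5363 → 0.536.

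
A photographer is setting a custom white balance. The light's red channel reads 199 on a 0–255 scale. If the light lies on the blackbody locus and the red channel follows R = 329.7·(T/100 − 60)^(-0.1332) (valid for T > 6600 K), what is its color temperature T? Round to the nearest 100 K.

10400 K

(t − 60)^(-0.1332) = 199/329.7 = 0.60358.
t − 60 = 0.60358^(1/-0.1332) = 0.60358^(-7.508) = 44.273, so t = 104.273.
T = 100·t = 10427 K → 10400 K to the nearest 100 K.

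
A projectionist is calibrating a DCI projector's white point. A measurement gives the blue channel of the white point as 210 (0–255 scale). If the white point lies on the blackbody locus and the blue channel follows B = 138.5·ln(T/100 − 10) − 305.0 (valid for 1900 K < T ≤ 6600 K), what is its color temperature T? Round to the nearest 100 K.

ln(t − 10) = (210 + 305.0) / 138.5 = 3.7184.
t − 10 = e^3.7184 = 41.199, so t = 51.199.
T = 100·t = 5120 K → 5100 K to the nearest 100 K.

5100 K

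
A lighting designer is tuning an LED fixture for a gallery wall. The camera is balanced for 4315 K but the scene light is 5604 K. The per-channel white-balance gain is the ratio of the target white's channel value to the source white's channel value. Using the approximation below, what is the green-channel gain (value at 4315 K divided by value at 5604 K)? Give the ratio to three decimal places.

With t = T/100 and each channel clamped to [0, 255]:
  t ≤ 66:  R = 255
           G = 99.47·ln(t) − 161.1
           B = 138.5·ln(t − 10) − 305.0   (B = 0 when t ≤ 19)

0.891

At 5604 K (t = 56.04):
  G = 99.47·ln 56.04 − 161.1 = 99.47·4.0261 − 161.1 = 239.373.
At 4315 K (t = 43.15):
  G = 99.47·ln 43.15 − 161.1 = 99.47·3.7647 − 161.1 = 213.373.
Gain = 213.373 / 239.373 = 0.8914 → 0.891.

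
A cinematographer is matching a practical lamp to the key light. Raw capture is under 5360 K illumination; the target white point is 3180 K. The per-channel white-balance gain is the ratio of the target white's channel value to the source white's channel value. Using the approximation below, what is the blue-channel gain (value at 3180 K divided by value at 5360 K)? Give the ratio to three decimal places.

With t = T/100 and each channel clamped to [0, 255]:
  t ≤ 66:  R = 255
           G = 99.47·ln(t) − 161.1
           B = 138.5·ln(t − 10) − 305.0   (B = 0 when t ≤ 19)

At 5360 K (t = 53.6):
  B = 138.5·ln(53.6 − 10) − 305.0 = 138.5·ln 43.6 − 305.0 = 138.5·3.7751 − 305.0 = 217.845.
At 3180 K (t = 31.8):
  B = 138.5·ln(31.8 − 10) − 305.0 = 138.5·ln 21.8 − 305.0 = 138.5·3.0819 − 305.0 = 121.845.
Gain = 121.845 / 217.845 = 0.5593 → 0.559.

0.559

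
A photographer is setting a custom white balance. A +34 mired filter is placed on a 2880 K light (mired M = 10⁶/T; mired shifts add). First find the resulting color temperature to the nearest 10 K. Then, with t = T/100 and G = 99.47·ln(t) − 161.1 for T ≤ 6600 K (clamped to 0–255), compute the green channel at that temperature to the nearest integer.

M_in = 10⁶/2880 = 347.22; M_out = 347.22 + (+34) = 381.22.
T_out = 10⁶/381.22 = 2623.1 K → 2620 K; t = 26.2.
G = 99.47·ln 26.2 − 161.1 = 99.47·3.2658 − 161.1 = 163.745.
Rounded: 164.

164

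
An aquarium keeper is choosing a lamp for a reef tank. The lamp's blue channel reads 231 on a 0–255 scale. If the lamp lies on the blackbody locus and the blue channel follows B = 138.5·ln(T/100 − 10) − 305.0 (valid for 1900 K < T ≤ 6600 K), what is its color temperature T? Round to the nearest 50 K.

5800 K

ln(t − 10) = (231 + 305.0) / 138.5 = 3.8700.
t − 10 = e^3.8700 = 47.944, so t = 57.944.
T = 100·t = 5794 K → 5800 K to the nearest 50 K.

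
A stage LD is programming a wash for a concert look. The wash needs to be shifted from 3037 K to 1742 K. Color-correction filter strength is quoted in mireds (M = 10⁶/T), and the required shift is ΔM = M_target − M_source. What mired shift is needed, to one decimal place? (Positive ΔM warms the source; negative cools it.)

M_source = 10⁶/3037 = 329.272; M_target = 10⁶/1742 = 574.053.
ΔM = 574.053 − 329.272 = 244.781 → +244.8 mireds, a warming shift.

+244.8 mireds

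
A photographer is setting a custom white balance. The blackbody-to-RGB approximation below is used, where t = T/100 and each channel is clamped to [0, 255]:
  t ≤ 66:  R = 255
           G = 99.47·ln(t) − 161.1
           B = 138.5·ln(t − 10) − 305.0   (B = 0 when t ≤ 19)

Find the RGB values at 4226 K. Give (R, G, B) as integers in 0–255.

t = 4226/100 = 42.26; the t ≤ 66 branch applies.
R = 255 by definition for t ≤ 66.
G = 99.47·ln 42.26 − 161.1 = 99.47·3.7438 − 161.1 = 211.300.
B = 138.5·ln(42.26 − 10) − 305.0 = 138.5·ln 32.26 − 305.0 = 138.5·3.4738 − 305.0 = 176.125.
Rounded: (255, 211, 176).

(255, 211, 176)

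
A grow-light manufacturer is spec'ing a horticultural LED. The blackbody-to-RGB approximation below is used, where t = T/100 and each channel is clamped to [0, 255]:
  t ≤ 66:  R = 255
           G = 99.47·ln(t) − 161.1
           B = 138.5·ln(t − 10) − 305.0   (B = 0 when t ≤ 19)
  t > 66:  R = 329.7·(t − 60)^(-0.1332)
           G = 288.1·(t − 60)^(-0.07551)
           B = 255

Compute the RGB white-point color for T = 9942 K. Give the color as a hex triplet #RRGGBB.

#CADAFF

t = 9942/100 = 99.42; the t > 66 branch applies.
R = 329.7·(99.42 − 60)^(-0.1332) = 329.7·39.42^(-0.1332) = 329.7·0.61299 = 202.101.
G = 288.1·(99.42 − 60)^(-0.07551) = 288.1·39.42^(-0.07551) = 288.1·0.75772 = 218.298.
B = 255 by definition for t > 66.
Rounded: (202, 218, 255).
In hex: #CADAFF.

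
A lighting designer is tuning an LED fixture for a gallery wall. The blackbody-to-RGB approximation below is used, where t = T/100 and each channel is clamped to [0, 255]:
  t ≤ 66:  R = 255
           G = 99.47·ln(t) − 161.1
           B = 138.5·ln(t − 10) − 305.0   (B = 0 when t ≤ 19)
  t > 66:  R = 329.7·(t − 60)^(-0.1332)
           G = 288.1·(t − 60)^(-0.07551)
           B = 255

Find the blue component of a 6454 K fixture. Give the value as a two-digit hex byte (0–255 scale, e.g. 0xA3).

0xF9

t = 6454/100 = 64.54; the t ≤ 66 branch applies.
B = 138.5·ln(64.54 − 10) − 305.0 = 138.5·ln 54.54 − 305.0 = 138.5·3.9989 − 305.0 = 248.852.
Rounded: 249; in hex, 0xF9.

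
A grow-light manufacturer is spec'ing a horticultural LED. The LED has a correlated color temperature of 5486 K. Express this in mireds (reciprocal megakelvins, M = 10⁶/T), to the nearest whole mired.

182 mireds

M = 10⁶ / 5486 = 182.282 → 182 mireds.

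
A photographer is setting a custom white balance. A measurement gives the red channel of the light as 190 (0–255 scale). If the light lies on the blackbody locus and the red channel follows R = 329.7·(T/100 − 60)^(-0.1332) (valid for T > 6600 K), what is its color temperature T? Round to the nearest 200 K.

12200 K

(t − 60)^(-0.1332) = 190/329.7 = 0.57628.
t − 60 = 0.57628^(1/-0.1332) = 0.57628^(-7.508) = 62.667, so t = 122.667.
T = 100·t = 12267 K → 12200 K to the nearest 200 K.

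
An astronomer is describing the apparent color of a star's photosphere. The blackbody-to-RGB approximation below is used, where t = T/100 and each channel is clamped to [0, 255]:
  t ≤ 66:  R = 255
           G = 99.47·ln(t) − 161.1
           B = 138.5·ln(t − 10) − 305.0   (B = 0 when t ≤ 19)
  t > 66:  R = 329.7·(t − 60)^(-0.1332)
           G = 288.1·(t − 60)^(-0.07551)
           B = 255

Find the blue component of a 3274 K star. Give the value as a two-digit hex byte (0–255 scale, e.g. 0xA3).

t = 3274/100 = 32.74; the t ≤ 66 branch applies.
B = 138.5·ln(32.74 − 10) − 305.0 = 138.5·ln 22.74 − 305.0 = 138.5·3.1241 − 305.0 = 127.691.
Rounded: 128; in hex, 0x80.

0x80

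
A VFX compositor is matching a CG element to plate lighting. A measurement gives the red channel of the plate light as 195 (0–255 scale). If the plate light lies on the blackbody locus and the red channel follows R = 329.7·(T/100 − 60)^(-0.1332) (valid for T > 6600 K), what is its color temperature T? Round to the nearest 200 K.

11200 K

(t − 60)^(-0.1332) = 195/329.7 = 0.59145.
t − 60 = 0.59145^(1/-0.1332) = 0.59145^(-7.508) = 51.564, so t = 111.564.
T = 100·t = 11156 K → 11200 K to the nearest 200 K.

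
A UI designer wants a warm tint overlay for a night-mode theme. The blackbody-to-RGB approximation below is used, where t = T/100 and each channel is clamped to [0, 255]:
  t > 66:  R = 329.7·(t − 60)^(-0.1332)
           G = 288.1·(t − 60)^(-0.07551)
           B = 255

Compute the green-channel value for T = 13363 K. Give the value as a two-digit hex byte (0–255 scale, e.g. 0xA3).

0xD0

t = 13363/100 = 133.63; the t > 66 branch applies.
G = 288.1·(133.63 − 60)^(-0.07551) = 288.1·73.63^(-0.07551) = 288.1·0.72280 = 208.239.
Rounded: 208; in hex, 0xD0.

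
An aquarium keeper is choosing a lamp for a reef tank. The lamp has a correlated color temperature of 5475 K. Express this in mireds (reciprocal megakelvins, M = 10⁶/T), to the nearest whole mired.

M = 10⁶ / 5475 = 182.648 → 183 mireds.

183 mireds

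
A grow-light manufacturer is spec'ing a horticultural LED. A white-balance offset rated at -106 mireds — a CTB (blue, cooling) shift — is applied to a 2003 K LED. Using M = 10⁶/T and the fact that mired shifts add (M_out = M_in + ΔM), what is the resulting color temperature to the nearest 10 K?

M_in = 10⁶/2003 = 499.25 mireds.
M_out = 499.25 + (-106) = 393.25 mireds.
T_out = 10⁶/393.25 = 2542.9 K → 2540 K.

2540 K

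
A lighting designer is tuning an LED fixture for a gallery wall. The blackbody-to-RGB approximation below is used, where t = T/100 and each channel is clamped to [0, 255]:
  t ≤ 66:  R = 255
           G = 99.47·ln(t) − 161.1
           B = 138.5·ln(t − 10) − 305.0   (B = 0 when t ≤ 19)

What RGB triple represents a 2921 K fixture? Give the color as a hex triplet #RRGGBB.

#FFAF68

t = 2921/100 = 29.21; the t ≤ 66 branch applies.
R = 255 by definition for t ≤ 66.
G = 99.47·ln 29.21 − 161.1 = 99.47·3.3745 − 161.1 = 174.563.
B = 138.5·ln(29.21 − 10) − 305.0 = 138.5·ln 19.21 − 305.0 = 138.5·2.9554 − 305.0 = 104.327.
Rounded: (255, 175, 104).
In hex: #FFAF68.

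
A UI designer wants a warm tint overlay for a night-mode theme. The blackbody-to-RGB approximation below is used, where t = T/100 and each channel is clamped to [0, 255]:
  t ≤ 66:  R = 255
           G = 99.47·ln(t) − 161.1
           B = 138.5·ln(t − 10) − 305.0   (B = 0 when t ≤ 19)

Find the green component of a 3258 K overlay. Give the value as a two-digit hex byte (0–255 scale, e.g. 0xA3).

0xB9

t = 3258/100 = 32.58; the t ≤ 66 branch applies.
G = 99.47·ln 32.58 − 161.1 = 99.47·3.4837 − 161.1 = 185.424.
Rounded: 185; in hex, 0xB9.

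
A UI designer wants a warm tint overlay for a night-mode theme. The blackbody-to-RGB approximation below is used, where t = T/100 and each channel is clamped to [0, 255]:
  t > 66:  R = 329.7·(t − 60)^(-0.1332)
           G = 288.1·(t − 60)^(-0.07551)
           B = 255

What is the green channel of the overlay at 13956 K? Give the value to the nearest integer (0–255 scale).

207

t = 13956/100 = 139.56; the t > 66 branch applies.
G = 288.1·(139.56 − 60)^(-0.07551) = 288.1·79.56^(-0.07551) = 288.1·0.71859 = 207.025.
Rounded: 207.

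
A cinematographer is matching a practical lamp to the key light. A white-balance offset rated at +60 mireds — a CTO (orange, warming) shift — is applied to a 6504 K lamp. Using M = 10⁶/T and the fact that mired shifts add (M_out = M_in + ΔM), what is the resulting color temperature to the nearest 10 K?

M_in = 10⁶/6504 = 153.75 mireds.
M_out = 153.75 + (+60) = 213.75 mireds.
T_out = 10⁶/213.75 = 4678.3 K → 4680 K.

4680 K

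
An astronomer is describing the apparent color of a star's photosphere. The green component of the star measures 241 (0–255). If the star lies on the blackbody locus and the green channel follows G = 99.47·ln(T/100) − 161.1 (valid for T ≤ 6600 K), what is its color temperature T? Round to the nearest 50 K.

5700 K

ln t = (241 + 161.1) / 99.47 = 4.0424.
t = e^4.0424 = 56.964.
T = 100·t = 5696 K → 5700 K to the nearest 50 K.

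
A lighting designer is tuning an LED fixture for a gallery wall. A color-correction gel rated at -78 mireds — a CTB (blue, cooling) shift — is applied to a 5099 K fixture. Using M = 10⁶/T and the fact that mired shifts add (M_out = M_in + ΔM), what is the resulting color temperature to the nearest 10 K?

M_in = 10⁶/5099 = 196.12 mireds.
M_out = 196.12 + (-78) = 118.12 mireds.
T_out = 10⁶/118.12 = 8466.2 K → 8470 K.

8470 K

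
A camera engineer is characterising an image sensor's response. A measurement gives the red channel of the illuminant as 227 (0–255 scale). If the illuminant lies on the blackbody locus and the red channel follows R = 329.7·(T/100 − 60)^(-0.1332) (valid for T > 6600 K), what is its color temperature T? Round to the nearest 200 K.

(t − 60)^(-0.1332) = 227/329.7 = 0.68850.
t − 60 = 0.68850^(1/-0.1332) = 0.68850^(-7.508) = 16.478, so t = 76.478.
T = 100·t = 7648 K → 7600 K to the nearest 200 K.

7600 K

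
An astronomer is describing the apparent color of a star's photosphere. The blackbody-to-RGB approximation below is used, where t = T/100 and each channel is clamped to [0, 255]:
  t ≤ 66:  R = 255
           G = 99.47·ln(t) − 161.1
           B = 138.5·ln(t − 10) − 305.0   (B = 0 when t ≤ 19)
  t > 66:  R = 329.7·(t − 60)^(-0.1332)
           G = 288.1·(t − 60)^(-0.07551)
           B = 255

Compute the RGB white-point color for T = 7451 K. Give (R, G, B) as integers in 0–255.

t = 7451/100 = 74.51; the t > 66 branch applies.
R = 329.7·(74.51 − 60)^(-0.1332) = 329.7·14.51^(-0.1332) = 329.7·0.70027 = 230.879.
G = 288.1·(74.51 − 60)^(-0.07551) = 288.1·14.51^(-0.07551) = 288.1·0.81711 = 235.410.
B = 255 by definition for t > 66.
Rounded: (231, 235, 255).

(231, 235, 255)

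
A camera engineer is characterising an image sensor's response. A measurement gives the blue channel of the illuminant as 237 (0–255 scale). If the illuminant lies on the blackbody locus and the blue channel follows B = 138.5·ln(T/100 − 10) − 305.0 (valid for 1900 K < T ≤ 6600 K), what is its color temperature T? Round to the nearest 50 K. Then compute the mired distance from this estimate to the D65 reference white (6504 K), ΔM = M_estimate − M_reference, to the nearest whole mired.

ln(t − 10) = (237 + 305.0) / 138.5 = 3.9134.
t − 10 = e^3.9134 = 50.067, so t = 60.067.
T = 100·t = 6007 K → 6000 K to the nearest 50 K.
M_estimate = 10⁶/6000 = 166.67; M_reference = 10⁶/6504 = 153.75.
ΔM = 166.67 − 153.75 = 12.92 → +13 mireds.

+13 mireds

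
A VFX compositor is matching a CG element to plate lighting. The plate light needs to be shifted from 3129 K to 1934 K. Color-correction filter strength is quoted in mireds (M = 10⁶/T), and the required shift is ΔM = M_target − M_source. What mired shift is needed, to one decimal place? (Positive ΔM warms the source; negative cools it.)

+197.5 mireds

M_source = 10⁶/3129 = 319.591; M_target = 10⁶/1934 = 517.063.
ΔM = 517.063 − 319.591 = 197.472 → +197.5 mireds, a warming shift.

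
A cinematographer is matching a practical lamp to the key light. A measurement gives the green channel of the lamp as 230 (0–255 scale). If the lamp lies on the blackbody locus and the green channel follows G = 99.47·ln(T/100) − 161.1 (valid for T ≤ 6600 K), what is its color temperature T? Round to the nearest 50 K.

ln t = (230 + 161.1) / 99.47 = 3.9318.
t = e^3.9318 = 51.001.
T = 100·t = 5100 K → 5100 K to the nearest 50 K.

5100 K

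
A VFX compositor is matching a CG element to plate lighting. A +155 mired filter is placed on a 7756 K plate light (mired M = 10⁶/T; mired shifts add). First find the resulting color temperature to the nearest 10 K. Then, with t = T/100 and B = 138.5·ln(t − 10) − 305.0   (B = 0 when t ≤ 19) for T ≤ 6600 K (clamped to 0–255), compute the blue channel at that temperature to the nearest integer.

M_in = 10⁶/7756 = 128.93; M_out = 128.93 + (+155) = 283.93.
T_out = 10⁶/283.93 = 3522.0 K → 3520 K; t = 35.2.
B = 138.5·ln(35.2 − 10) − 305.0 = 138.5·ln 25.2 − 305.0 = 138.5·3.2268 − 305.0 = 141.918.
Rounded: 142.

142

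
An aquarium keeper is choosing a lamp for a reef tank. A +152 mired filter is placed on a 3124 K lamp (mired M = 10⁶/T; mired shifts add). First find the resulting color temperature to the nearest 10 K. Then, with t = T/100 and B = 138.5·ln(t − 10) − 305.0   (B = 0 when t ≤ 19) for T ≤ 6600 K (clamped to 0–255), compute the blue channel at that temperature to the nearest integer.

M_in = 10⁶/3124 = 320.10; M_out = 320.10 + (+152) = 472.10.
T_out = 10⁶/472.10 = 2118.2 K → 2120 K; t = 21.2.
B = 138.5·ln(21.2 − 10) − 305.0 = 138.5·ln 11.2 − 305.0 = 138.5·2.4159 − 305.0 = 29.604.
Rounded: 30.

30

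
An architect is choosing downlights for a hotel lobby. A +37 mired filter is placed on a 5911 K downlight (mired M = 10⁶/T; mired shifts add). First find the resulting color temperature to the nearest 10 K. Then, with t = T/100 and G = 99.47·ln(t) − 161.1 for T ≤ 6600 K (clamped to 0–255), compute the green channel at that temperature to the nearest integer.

225

M_in = 10⁶/5911 = 169.18; M_out = 169.18 + (+37) = 206.18.
T_out = 10⁶/206.18 = 4850.2 K → 4850 K; t = 48.5.
G = 99.47·ln 48.5 − 161.1 = 99.47·3.8816 − 161.1 = 224.999.
Rounded: 225.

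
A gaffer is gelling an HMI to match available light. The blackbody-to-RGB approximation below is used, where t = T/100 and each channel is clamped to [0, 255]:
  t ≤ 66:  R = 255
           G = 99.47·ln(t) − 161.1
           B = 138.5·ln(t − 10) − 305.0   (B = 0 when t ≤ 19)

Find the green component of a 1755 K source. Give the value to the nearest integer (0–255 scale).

t = 1755/100 = 17.55; the t ≤ 66 branch applies.
G = 99.47·ln 17.55 − 161.1 = 99.47·2.8651 − 161.1 = 123.887.
Rounded: 124.

124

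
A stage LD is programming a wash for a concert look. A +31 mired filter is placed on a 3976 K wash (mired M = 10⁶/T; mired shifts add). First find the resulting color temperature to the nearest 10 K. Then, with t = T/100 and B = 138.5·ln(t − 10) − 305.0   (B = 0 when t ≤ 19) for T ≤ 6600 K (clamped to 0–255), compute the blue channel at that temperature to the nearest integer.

M_in = 10⁶/3976 = 251.51; M_out = 251.51 + (+31) = 282.51.
T_out = 10⁶/282.51 = 3539.7 K → 3540 K; t = 35.4.
B = 138.5·ln(35.4 − 10) − 305.0 = 138.5·ln 25.4 − 305.0 = 138.5·3.2347 − 305.0 = 143.013.
Rounded: 143.

143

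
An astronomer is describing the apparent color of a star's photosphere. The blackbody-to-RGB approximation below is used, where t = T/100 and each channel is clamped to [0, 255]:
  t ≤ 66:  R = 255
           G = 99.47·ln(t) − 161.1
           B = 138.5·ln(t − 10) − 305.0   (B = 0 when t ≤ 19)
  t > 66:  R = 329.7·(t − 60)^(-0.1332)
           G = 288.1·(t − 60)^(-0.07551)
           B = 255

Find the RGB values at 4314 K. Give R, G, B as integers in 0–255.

t = 4314/100 = 43.14; the t ≤ 66 branch applies.
R = 255 by definition for t ≤ 66.
G = 99.47·ln 43.14 − 161.1 = 99.47·3.7645 − 161.1 = 213.350.
B = 138.5·ln(43.14 − 10) − 305.0 = 138.5·ln 33.14 − 305.0 = 138.5·3.5007 − 305.0 = 179.853.
Rounded: (255, 213, 180).

R=255, G=213, B=180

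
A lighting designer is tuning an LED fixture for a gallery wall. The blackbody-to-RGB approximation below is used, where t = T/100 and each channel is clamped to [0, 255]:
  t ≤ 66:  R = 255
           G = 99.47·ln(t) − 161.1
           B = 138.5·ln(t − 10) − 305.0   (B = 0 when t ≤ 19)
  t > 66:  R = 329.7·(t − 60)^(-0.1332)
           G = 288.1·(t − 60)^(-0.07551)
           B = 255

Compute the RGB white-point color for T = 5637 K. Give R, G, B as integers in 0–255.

t = 5637/100 = 56.37; the t ≤ 66 branch applies.
R = 255 by definition for t ≤ 66.
G = 99.47·ln 56.37 − 161.1 = 99.47·4.0319 − 161.1 = 239.957.
B = 138.5·ln(56.37 − 10) − 305.0 = 138.5·ln 46.37 − 305.0 = 138.5·3.8367 − 305.0 = 226.376.
Rounded: (255, 240, 226).

R=255, G=240, B=226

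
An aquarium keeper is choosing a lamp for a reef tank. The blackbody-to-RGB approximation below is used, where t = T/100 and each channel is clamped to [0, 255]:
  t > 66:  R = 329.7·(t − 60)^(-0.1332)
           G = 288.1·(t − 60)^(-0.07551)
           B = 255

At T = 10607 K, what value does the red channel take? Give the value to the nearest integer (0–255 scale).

t = 10607/100 = 106.07; the t > 66 branch applies.
R = 329.7·(106.07 − 60)^(-0.1332) = 329.7·46.07^(-0.1332) = 329.7·0.60039 = 197.948.
Rounded: 198.

198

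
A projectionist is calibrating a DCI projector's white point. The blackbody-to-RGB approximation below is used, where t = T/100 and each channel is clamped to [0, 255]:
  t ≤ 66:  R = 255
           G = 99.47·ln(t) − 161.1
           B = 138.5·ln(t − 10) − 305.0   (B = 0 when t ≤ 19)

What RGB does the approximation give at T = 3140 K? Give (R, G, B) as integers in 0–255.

(255, 182, 119)

t = 3140/100 = 31.4; the t ≤ 66 branch applies.
R = 255 by definition for t ≤ 66.
G = 99.47·ln 31.4 − 161.1 = 99.47·3.4468 − 161.1 = 181.754.
B = 138.5·ln(31.4 − 10) − 305.0 = 138.5·ln 21.4 − 305.0 = 138.5·3.0634 − 305.0 = 119.280.
Rounded: (255, 182, 119).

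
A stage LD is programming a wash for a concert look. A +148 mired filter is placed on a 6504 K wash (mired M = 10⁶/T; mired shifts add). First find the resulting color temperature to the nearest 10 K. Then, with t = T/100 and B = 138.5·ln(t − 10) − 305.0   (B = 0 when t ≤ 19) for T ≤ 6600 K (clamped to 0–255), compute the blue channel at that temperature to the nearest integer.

130

M_in = 10⁶/6504 = 153.75; M_out = 153.75 + (+148) = 301.75.
T_out = 10⁶/301.75 = 3314.0 K → 3310 K; t = 33.1.
B = 138.5·ln(33.1 − 10) − 305.0 = 138.5·ln 23.1 − 305.0 = 138.5·3.1398 − 305.0 = 129.867.
Rounded: 130.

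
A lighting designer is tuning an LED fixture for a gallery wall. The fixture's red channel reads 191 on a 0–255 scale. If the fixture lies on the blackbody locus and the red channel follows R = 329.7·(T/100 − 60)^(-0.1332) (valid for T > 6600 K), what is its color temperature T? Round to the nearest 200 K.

(t − 60)^(-0.1332) = 191/329.7 = 0.57931.
t − 60 = 0.57931^(1/-0.1332) = 0.57931^(-7.508) = 60.245, so t = 120.245.
T = 100·t = 12025 K → 12000 K to the nearest 200 K.

12000 K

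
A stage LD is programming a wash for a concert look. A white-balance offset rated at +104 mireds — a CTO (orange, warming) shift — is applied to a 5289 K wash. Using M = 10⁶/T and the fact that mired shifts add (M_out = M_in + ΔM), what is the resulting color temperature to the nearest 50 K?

M_in = 10⁶/5289 = 189.07 mireds.
M_out = 189.07 + (+104) = 293.07 mireds.
T_out = 10⁶/293.07 = 3412.1 K → 3400 K.

3400 K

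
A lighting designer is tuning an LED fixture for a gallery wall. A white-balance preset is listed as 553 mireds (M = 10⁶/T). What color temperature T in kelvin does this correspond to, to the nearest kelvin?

T = 10⁶ / 553 = 1808.32 K → 1808 K.

1808 K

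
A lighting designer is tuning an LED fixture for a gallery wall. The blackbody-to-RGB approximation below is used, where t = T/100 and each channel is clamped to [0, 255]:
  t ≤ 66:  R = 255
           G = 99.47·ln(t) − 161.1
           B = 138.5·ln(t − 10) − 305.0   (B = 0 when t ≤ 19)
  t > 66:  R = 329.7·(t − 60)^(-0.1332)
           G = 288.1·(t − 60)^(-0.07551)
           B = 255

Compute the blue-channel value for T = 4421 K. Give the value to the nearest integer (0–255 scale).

184

t = 4421/100 = 44.21; the t ≤ 66 branch applies.
B = 138.5·ln(44.21 − 10) − 305.0 = 138.5·ln 34.21 − 305.0 = 138.5·3.5325 − 305.0 = 184.254.
Rounded: 184.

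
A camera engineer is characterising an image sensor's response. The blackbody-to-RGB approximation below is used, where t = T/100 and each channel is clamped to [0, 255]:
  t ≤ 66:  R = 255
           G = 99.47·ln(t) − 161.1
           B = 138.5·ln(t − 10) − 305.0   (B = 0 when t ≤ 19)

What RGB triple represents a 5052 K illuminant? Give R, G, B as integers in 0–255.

t = 5052/100 = 50.52; the t ≤ 66 branch applies.
R = 255 by definition for t ≤ 66.
G = 99.47·ln 50.52 − 161.1 = 99.47·3.9224 − 161.1 = 229.058.
B = 138.5·ln(50.52 − 10) − 305.0 = 138.5·ln 40.52 − 305.0 = 138.5·3.7018 − 305.0 = 207.699.
Rounded: (255, 229, 208).

R=255, G=229, B=208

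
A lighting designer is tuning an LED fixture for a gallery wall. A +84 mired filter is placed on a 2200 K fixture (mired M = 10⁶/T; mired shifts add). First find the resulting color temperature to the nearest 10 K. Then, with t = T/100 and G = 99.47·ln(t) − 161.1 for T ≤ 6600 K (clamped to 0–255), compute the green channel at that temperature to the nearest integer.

M_in = 10⁶/2200 = 454.55; M_out = 454.55 + (+84) = 538.55.
T_out = 10⁶/538.55 = 1856.9 K → 1860 K; t = 18.6.
G = 99.47·ln 18.6 − 161.1 = 99.47·2.9232 − 161.1 = 129.667.
Rounded: 130.

130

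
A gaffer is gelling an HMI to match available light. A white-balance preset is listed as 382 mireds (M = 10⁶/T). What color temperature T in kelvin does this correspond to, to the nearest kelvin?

T = 10⁶ / 382 = 2617.80 K → 2618 K.

2618 K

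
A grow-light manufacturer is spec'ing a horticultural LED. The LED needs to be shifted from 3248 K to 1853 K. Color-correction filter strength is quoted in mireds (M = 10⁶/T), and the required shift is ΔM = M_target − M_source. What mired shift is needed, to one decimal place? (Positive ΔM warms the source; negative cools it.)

M_source = 10⁶/3248 = 307.882; M_target = 10⁶/1853 = 539.665.
ΔM = 539.665 − 307.882 = 231.784 → +231.8 mireds, a warming shift.

+231.8 mireds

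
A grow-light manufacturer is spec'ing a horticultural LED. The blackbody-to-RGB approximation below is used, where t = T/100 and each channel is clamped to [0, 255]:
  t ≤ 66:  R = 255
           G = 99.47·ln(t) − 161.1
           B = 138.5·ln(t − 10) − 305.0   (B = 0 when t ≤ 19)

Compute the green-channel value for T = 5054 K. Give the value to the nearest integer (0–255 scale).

t = 5054/100 = 50.54; the t ≤ 66 branch applies.
G = 99.47·ln 50.54 − 161.1 = 99.47·3.9228 − 161.1 = 229.097.
Rounded: 229.

229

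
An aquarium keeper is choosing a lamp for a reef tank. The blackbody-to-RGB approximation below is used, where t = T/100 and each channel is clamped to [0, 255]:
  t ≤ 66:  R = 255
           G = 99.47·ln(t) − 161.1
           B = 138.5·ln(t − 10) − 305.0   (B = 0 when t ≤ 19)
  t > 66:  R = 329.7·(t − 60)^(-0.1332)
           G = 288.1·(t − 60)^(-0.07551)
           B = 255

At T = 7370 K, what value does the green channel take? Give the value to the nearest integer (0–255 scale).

t = 7370/100 = 73.7; the t > 66 branch applies.
G = 288.1·(73.7 − 60)^(-0.07551) = 288.1·13.7^(-0.07551) = 288.1·0.82067 = 236.434.
Rounded: 236.

236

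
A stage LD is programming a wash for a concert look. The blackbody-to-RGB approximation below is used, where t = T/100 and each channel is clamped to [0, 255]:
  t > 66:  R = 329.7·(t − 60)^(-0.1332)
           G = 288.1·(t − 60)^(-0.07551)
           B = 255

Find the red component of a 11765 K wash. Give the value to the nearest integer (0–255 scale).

192

t = 11765/100 = 117.65; the t > 66 branch applies.
R = 329.7·(117.65 − 60)^(-0.1332) = 329.7·57.65^(-0.1332) = 329.7·0.58272 = 192.123.
Rounded: 192.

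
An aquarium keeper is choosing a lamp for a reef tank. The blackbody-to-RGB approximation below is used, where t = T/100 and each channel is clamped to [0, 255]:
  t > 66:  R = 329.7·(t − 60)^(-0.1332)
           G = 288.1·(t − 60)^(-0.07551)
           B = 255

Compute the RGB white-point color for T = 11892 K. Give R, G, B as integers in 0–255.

t = 11892/100 = 118.92; the t > 66 branch applies.
R = 329.7·(118.92 − 60)^(-0.1332) = 329.7·58.92^(-0.1332) = 329.7·0.58103 = 191.567.
G = 288.1·(118.92 − 60)^(-0.07551) = 288.1·58.92^(-0.07551) = 288.1·0.73507 = 211.773.
B = 255 by definition for t > 66.
Rounded: (192, 212, 255).

R=192, G=212, B=255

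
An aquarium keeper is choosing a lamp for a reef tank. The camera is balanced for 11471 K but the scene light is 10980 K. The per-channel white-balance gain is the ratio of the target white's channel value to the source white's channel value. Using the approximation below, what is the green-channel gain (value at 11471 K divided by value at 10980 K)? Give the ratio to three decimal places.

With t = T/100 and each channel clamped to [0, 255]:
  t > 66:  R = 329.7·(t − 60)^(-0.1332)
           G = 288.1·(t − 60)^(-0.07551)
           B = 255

At 10980 K (t = 109.8):
  G = 288.1·(109.8 − 60)^(-0.07551) = 288.1·49.8^(-0.07551) = 288.1·0.74446 = 214.479.
At 11471 K (t = 114.71):
  G = 288.1·(114.71 − 60)^(-0.07551) = 288.1·54.71^(-0.07551) = 288.1·0.73919 = 212.962.
Gain = 212.962 / 214.479 = 0.9929 → 0.993.

0.993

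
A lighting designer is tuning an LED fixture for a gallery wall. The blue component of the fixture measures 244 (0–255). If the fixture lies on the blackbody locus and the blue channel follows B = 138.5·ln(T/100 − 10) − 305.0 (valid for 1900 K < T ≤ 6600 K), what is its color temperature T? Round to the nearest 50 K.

ln(t − 10) = (244 + 305.0) / 138.5 = 3.9639.
t − 10 = e^3.9639 = 52.662, so t = 62.662.
T = 100·t = 6266 K → 6250 K to the nearest 50 K.

6250 K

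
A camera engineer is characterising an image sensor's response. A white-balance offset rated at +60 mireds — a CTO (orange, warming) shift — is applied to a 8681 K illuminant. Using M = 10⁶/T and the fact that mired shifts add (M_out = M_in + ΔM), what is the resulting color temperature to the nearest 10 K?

5710 K

M_in = 10⁶/8681 = 115.19 mireds.
M_out = 115.19 + (+60) = 175.19 mireds.
T_out = 10⁶/175.19 = 5708.0 K → 5710 K.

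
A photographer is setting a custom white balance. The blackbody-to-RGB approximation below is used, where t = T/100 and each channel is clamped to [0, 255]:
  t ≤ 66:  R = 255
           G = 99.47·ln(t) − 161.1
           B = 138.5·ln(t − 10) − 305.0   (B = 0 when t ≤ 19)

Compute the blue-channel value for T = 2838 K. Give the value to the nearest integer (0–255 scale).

t = 2838/100 = 28.38; the t ≤ 66 branch applies.
B = 138.5·ln(28.38 − 10) − 305.0 = 138.5·ln 18.38 − 305.0 = 138.5·2.9113 − 305.0 = 98.210.
Rounded: 98.

98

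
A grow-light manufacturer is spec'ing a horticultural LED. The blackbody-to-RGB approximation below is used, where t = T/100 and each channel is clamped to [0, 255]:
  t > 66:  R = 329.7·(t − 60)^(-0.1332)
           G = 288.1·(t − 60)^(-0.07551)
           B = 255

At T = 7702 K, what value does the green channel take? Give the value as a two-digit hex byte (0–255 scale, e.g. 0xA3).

t = 7702/100 = 77.02; the t > 66 branch applies.
G = 288.1·(77.02 − 60)^(-0.07551) = 288.1·17.02^(-0.07551) = 288.1·0.80733 = 232.591.
Rounded: 233; in hex, 0xE9.

0xE9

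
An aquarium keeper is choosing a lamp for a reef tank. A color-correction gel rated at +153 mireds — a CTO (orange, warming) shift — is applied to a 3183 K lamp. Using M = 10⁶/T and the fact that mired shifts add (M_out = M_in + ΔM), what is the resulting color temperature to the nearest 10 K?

2140 K

M_in = 10⁶/3183 = 314.17 mireds.
M_out = 314.17 + (+153) = 467.17 mireds.
T_out = 10⁶/467.17 = 2140.6 K → 2140 K.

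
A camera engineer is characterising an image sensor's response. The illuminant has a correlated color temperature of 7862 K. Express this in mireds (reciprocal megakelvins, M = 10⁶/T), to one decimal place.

127.2 mireds

M = 10⁶ / 7862 = 127.194 → 127.2 mireds.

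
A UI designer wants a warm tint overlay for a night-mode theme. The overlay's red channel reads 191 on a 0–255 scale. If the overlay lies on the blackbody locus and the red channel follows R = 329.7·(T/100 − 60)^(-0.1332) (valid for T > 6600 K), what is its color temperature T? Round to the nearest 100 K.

12000 K

(t − 60)^(-0.1332) = 191/329.7 = 0.57931.
t − 60 = 0.57931^(1/-0.1332) = 0.57931^(-7.508) = 60.245, so t = 120.245.
T = 100·t = 12025 K → 12000 K to the nearest 100 K.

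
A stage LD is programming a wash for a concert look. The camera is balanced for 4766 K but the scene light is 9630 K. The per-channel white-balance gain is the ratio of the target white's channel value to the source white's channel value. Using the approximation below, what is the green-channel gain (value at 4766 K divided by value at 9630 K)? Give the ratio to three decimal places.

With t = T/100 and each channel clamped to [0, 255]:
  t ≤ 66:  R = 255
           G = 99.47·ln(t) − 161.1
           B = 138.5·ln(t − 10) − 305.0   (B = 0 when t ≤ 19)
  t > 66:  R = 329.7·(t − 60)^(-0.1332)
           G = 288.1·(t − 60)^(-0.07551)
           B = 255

1.016

At 9630 K (t = 96.3):
  G = 288.1·(96.3 − 60)^(-0.07551) = 288.1·36.3^(-0.07551) = 288.1·0.76245 = 219.662.
At 4766 K (t = 47.66):
  G = 99.47·ln 47.66 − 161.1 = 99.47·3.8641 − 161.1 = 223.261.
Gain = 223.261 / 219.662 = 1.0164 → 1.016.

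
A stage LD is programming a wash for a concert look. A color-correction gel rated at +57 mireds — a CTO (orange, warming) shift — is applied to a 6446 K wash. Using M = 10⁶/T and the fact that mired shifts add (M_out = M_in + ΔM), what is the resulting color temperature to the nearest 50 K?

4700 K

M_in = 10⁶/6446 = 155.13 mireds.
M_out = 155.13 + (+57) = 212.13 mireds.
T_out = 10⁶/212.13 = 4714.0 K → 4700 K.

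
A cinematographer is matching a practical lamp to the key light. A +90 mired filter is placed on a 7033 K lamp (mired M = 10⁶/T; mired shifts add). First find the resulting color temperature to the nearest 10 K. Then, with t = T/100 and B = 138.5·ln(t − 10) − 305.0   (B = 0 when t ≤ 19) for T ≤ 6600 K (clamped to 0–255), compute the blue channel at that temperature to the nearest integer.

M_in = 10⁶/7033 = 142.19; M_out = 142.19 + (+90) = 232.19.
T_out = 10⁶/232.19 = 4306.9 K → 4310 K; t = 43.1.
B = 138.5·ln(43.1 − 10) − 305.0 = 138.5·ln 33.1 − 305.0 = 138.5·3.4995 − 305.0 = 179.685.
Rounded: 180.

180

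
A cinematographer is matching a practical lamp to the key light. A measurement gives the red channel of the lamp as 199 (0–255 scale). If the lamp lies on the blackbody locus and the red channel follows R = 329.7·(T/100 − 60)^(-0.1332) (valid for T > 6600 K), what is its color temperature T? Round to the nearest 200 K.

(t − 60)^(-0.1332) = 199/329.7 = 0.60358.
t − 60 = 0.60358^(1/-0.1332) = 0.60358^(-7.508) = 44.273, so t = 104.273.
T = 100·t = 10427 K → 10400 K to the nearest 200 K.

10400 K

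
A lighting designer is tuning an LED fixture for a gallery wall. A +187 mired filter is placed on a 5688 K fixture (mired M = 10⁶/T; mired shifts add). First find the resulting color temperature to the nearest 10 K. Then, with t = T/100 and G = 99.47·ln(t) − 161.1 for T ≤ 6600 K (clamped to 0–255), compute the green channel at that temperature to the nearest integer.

169

M_in = 10⁶/5688 = 175.81; M_out = 175.81 + (+187) = 362.81.
T_out = 10⁶/362.81 = 2756.3 K → 2760 K; t = 27.6.
G = 99.47·ln 27.6 − 161.1 = 99.47·3.3178 − 161.1 = 168.923.
Rounded: 169.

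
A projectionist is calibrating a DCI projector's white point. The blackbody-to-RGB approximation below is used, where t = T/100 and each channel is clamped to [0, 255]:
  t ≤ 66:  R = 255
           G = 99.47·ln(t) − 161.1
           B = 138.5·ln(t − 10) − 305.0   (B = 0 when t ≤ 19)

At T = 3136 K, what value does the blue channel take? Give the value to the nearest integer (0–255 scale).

119

t = 3136/100 = 31.36; the t ≤ 66 branch applies.
B = 138.5·ln(31.36 − 10) − 305.0 = 138.5·ln 21.36 − 305.0 = 138.5·3.0615 − 305.0 = 119.021.
Rounded: 119.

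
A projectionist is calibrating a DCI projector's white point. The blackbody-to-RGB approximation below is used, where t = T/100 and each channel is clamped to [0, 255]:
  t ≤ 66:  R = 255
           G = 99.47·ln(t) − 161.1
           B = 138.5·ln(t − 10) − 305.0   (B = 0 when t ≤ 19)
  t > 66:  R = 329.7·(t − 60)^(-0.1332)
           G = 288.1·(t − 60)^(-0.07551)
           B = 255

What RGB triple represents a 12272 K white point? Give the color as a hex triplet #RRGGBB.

t = 12272/100 = 122.72; the t > 66 branch applies.
R = 329.7·(122.72 − 60)^(-0.1332) = 329.7·62.72^(-0.1332) = 329.7·0.57622 = 189.979.
G = 288.1·(122.72 − 60)^(-0.07551) = 288.1·62.72^(-0.07551) = 288.1·0.73161 = 210.776.
B = 255 by definition for t > 66.
Rounded: (190, 211, 255).
In hex: #BED3FF.

#BED3FF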